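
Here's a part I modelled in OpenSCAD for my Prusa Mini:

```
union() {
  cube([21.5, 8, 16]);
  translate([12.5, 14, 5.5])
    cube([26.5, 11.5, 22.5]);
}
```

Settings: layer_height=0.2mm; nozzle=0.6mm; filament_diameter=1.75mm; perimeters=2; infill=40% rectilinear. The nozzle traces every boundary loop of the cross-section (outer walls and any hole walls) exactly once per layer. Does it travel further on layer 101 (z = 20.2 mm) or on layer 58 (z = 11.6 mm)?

layer 58 (z = 11.6 mm)

Layer 101 (z = 20.2): the cube is not intersected at this z (z outside [0, 16]); the 26.5×11.5 cube at (12.5, 14) contributes its full rectangle (perimeter 76.00 mm); Taking the union: only the 26.5×11.5 cube at (12.5, 14) is present, so the union is just that shape — boundary = 76.00 mm. So its perimeter = 76.00 mm. Layer 58 (z = 11.6): the cube (footprint 21.5×8) is included at this height (perimeter 59.00 mm); the 26.5×11.5 cube at (12.5, 14) contributes its full rectangle (perimeter 76.00 mm); Taking the union: the 2 present regions are separate (no shared area or edge), so areas and boundary lengths simply add and each stays a separate island — boundary = 135.00 mm. So its perimeter = 135.00 mm. Layer 58 is larger (135.00 vs 76.00 mm).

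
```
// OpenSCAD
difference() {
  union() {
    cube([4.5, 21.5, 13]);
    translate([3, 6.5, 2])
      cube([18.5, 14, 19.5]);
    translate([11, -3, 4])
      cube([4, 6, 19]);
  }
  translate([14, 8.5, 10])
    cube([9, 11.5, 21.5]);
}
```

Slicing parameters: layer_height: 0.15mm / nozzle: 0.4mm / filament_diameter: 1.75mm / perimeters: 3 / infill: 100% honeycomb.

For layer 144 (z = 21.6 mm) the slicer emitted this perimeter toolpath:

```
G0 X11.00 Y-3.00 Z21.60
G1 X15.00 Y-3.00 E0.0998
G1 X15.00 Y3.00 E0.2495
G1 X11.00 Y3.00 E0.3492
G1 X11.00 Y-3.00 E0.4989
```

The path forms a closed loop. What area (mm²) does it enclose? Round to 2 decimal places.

24.00 mm²

Apply the shoelace formula to the sequence of (X, Y) vertices; enclosed area = 24.00 mm².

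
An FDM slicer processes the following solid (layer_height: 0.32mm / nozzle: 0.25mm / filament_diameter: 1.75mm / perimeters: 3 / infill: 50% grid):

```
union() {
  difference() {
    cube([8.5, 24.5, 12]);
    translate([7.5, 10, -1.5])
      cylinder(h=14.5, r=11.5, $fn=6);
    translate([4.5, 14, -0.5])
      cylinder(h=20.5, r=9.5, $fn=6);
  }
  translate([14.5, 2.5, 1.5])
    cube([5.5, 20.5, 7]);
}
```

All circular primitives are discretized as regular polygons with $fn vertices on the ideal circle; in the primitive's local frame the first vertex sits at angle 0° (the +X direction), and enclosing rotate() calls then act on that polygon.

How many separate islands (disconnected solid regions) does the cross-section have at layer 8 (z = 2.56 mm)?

3

At z = 2.56 mm: the 8.5×24.5 cube contributes its full rectangle; the r=11.5 cylinder at (7.5, 10) gives a regular 6-gon of circumradius 11.5 (constant along its height); the r=9.5 cylinder at (4.5, 14) contributes a regular 6-gon of circumradius 9.5; Taking the first minus the rest: starting from the 8.5×24.5 cube, the r=11.5 cylinder at (7.5, 10) partially overlaps it — only the 164.00 mm² overlap (of its 343.60 mm²) is removed, clipping the outline; the r=9.5 cylinder at (4.5, 14) partially overlaps it — only the 21.93 mm² overlap (of its 234.48 mm²) is removed, clipping the outline — 2 connected regions; the 5.5×20.5 cube at (14.5, 2.5) contributes its full rectangle; Taking the union: the 2 present regions are separate (no shared area or edge), so areas and boundary lengths simply add and each stays a separate island — 3 connected regions. Overall, the cross-section has 3 separate islands. Island count = 3.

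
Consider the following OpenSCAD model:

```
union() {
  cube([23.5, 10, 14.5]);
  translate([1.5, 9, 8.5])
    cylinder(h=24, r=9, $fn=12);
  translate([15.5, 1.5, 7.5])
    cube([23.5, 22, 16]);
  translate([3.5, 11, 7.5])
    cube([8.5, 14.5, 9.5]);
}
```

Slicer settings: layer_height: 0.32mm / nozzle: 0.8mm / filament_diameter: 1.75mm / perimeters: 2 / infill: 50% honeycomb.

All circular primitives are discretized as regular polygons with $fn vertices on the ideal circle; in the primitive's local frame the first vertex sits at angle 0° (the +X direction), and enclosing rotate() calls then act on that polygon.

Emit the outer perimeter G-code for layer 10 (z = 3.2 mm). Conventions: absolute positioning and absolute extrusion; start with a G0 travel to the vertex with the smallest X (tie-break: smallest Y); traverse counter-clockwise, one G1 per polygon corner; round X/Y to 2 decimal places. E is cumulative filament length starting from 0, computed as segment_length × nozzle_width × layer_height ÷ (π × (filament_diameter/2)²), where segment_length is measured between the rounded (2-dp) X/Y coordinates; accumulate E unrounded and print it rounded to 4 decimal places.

G0 X0.00 Y0.00 Z3.20
G1 X23.50 Y0.00 E2.5012
G1 X23.50 Y10.00 E3.5655
G1 X0.00 Y10.00 E6.0666
G1 X0.00 Y0.00 E7.1310

At z = 3.2 mm: the cube is present — its section is the full 23.5×10 rectangle; the cylinder at (1.5, 9) is not intersected at this z (z outside [8.5, 32.5]); the cube at (15.5, 1.5) does not reach this height (z outside [7.5, 23.5]); the cube at (3.5, 11) is not intersected at this z (z outside [7.5, 17]); Combining (union): only the 23.5×10 cube is present, so the union is just that shape — 1 connected region. The outline is a single polygon with 4 vertices. Extrusion per mm of travel: 0.8 × 0.32 / (π × 0.875²) = 0.106432. Accumulating E over each segment gives final E = 7.1310.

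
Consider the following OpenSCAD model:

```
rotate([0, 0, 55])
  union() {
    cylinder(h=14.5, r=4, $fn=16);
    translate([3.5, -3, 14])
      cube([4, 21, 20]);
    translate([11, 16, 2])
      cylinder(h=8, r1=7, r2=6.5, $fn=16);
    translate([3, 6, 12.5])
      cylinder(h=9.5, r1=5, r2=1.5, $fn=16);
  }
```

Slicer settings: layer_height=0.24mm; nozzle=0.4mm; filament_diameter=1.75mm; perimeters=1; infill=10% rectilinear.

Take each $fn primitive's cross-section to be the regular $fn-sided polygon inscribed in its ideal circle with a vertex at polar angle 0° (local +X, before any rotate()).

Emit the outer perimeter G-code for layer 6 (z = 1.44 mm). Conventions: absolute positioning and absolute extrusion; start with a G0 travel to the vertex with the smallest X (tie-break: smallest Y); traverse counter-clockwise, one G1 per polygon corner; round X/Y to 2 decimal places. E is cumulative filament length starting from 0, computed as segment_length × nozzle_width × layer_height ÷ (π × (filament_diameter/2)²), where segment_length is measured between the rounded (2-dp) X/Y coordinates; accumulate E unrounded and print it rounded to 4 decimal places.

G0 X-3.94 Y-0.69 Z1.44
G1 X-3.37 Y-2.15 E0.0626
G1 X-2.29 Y-3.28 E0.1249
G1 X-0.87 Y-3.91 E0.1869
G1 X0.69 Y-3.94 E0.2492
G1 X2.15 Y-3.37 E0.3118
G1 X3.28 Y-2.29 E0.3742
G1 X3.91 Y-0.87 E0.4362
G1 X3.94 Y0.69 E0.4984
G1 X3.37 Y2.15 E0.5610
G1 X2.29 Y3.28 E0.6234
G1 X0.87 Y3.91 E0.6854
G1 X-0.69 Y3.94 E0.7477
G1 X-2.15 Y3.37 E0.8102
G1 X-3.28 Y2.29 E0.8726
G1 X-3.91 Y0.87 E0.9346
G1 X-3.94 Y-0.69 E0.9969

At z = 1.44 mm: the cylinder: section is a regular 16-gon, circumradius r=4; the cube at (3.5, -3) is absent (z outside [14, 34]); the cone at (11, 16) is absent (z outside [2, 10]); the cone at (3, 6) is not intersected at this z (z outside [12.5, 22]); Taking the union: only the r=4 cylinder is present, so the union is just that shape — 1 connected region; (rotated 55° about Z; rotation is an isometry so areas/perimeters/island counts are preserved). The outline is a single polygon with 16 vertices. Extrusion per mm of travel: 0.4 × 0.24 / (π × 0.875²) = 0.039912. Accumulating E over each segment gives final E = 0.9969.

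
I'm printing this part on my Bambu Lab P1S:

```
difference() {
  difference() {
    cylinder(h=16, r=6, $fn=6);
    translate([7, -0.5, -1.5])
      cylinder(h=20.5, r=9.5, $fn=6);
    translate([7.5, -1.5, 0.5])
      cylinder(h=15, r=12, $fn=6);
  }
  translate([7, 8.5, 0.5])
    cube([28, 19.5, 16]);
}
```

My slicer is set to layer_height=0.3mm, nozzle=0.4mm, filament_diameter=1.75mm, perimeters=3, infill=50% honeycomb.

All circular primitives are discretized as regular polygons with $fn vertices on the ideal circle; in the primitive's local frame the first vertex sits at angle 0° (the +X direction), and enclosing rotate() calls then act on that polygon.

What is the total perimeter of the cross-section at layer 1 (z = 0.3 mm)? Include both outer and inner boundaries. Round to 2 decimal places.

At z = 0.3 mm: the r=6 cylinder contributes a regular 6-gon of circumradius 6 (perimeter = 2·6·6.000·sin(180°/6) = 36.00 mm); the cylinder at (7, -0.5): section is a regular 6-gon, circumradius r=9.5 (perimeter = 2·6·9.500·sin(180°/6) = 57.00 mm); the cylinder at (7.5, -1.5) does not reach this height (z outside [0.5, 15.5]); Taking the first minus the rest: starting from the r=6 cylinder, the r=9.5 cylinder at (7, -0.5) partially overlaps it — only the 57.01 mm² overlap (of its 234.48 mm²) is removed, clipping the outline — boundary = 31.00 mm; the cube at (7, 8.5) is absent (z outside [0.5, 16.5]); Taking the first minus the rest: none of the subtracted shapes is present at this height, so the result so far is unchanged — boundary = 31.00 mm. Overall, the cross-section is a single solid region. Total boundary length (outer) = 31.00 mm.

31.00 mm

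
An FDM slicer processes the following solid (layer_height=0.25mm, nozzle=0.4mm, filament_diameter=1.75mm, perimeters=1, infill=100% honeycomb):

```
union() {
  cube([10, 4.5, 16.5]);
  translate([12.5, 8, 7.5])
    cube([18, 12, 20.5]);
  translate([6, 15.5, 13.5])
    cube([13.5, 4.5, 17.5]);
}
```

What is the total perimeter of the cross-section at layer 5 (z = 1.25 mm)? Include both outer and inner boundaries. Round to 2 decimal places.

At z = 1.25 mm: the cube (footprint 10×4.5) is included at this height (perimeter 29.00 mm); the cube at (12.5, 8) is absent (z outside [7.5, 28]); the cube at (6, 15.5) does not reach this height (z outside [13.5, 31]); Combining (union): only the 10×4.5 cube is present, so the union is just that shape — boundary = 29.00 mm. Overall, the cross-section is a single solid region. Total boundary length (outer) = 29.00 mm.

29.00 mm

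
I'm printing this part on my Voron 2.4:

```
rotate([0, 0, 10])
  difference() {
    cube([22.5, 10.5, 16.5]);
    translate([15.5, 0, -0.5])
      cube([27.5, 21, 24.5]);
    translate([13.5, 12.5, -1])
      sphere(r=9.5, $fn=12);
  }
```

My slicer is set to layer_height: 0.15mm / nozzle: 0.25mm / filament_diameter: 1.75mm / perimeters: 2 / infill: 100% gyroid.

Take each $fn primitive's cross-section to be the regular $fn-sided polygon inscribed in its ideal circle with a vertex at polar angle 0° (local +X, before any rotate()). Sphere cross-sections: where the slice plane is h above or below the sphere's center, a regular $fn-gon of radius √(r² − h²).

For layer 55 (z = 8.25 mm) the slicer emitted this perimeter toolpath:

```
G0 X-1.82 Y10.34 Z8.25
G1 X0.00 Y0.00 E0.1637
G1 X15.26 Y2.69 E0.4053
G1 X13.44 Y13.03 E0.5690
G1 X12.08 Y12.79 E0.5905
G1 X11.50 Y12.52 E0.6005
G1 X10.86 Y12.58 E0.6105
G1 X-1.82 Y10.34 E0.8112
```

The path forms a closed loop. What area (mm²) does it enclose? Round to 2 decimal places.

Apply the shoelace formula to the sequence of (X, Y) vertices; enclosed area = 162.61 mm².

162.61 mm²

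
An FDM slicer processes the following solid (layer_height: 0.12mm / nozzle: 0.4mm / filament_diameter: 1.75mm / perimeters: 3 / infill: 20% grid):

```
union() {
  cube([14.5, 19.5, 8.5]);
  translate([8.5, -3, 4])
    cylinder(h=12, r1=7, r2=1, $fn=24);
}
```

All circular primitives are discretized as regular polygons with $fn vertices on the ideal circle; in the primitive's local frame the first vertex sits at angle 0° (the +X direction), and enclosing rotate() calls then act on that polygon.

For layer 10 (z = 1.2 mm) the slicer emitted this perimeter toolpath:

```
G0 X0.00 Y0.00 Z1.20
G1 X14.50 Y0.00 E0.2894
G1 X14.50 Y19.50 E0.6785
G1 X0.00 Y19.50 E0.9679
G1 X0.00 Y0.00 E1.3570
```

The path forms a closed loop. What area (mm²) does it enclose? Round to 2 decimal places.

Apply the shoelace formula to the sequence of (X, Y) vertices; enclosed area = 282.75 mm².

282.75 mm²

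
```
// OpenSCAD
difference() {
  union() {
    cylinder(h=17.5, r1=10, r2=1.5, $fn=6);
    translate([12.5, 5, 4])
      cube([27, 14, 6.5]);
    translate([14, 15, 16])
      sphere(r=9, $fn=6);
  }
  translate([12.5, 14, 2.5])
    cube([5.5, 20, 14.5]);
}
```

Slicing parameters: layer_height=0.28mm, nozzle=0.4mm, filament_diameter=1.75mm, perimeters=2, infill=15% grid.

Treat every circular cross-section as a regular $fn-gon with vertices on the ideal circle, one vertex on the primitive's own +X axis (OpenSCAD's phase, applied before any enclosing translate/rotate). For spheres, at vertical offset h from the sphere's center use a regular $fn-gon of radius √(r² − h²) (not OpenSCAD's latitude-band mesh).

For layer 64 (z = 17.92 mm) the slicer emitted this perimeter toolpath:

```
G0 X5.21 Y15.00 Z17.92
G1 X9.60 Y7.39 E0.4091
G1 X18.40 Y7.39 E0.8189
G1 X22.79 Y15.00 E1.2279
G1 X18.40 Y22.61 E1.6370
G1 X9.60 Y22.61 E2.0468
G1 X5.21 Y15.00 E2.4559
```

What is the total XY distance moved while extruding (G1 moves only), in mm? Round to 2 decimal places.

52.74 mm

Sum the Euclidean lengths of each G1 segment: total = 52.74 mm.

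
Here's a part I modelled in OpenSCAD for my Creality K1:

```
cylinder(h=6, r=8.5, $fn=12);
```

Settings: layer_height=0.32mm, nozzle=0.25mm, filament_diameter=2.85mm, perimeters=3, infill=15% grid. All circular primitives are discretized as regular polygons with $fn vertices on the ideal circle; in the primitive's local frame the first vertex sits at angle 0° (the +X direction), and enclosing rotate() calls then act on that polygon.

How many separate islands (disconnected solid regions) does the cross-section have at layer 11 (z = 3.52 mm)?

At z = 3.52 mm: the cylinder: section is a regular 12-gon, circumradius r=8.5. Overall, the cross-section is a single solid region. Island count = 1.

1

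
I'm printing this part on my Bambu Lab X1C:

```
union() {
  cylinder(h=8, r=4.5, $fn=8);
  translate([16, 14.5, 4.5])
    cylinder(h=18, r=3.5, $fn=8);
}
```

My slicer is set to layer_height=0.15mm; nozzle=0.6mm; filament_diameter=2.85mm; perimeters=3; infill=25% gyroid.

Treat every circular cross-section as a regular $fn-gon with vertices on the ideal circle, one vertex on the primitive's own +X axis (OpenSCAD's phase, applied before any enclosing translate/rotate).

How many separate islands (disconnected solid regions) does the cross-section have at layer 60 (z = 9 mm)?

At z = 9 mm: the cylinder is absent (z outside [0, 8]); the r=3.5 cylinder at (16, 14.5) contributes a regular 8-gon of circumradius 3.5; Combining (union): only the r=3.5 cylinder at (16, 14.5) is present, so the union is just that shape — 1 connected region. Overall, the cross-section is a single solid region. Island count = 1.

1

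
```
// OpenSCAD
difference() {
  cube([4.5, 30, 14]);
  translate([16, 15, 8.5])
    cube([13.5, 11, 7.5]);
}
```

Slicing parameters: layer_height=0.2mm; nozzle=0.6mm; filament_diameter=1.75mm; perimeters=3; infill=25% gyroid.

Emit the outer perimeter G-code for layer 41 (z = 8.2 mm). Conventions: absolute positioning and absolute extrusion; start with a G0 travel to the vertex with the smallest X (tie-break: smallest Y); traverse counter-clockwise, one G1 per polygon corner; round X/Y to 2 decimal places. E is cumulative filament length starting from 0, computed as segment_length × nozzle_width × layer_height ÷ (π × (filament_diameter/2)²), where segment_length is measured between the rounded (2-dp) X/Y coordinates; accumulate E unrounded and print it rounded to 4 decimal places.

At z = 8.2 mm: the cube (footprint 4.5×30) is included at this height; the cube at (16, 15) is not intersected at this z (z outside [8.5, 16]); After the difference (first − rest): none of the subtracted shapes is present at this height, so the 4.5×30 cube is unchanged — 1 connected region. The outline is a single polygon with 4 vertices. Extrusion per mm of travel: 0.6 × 0.2 / (π × 0.875²) = 0.049890. Accumulating E over each segment gives final E = 3.4424.

G0 X0.00 Y0.00 Z8.20
G1 X4.50 Y0.00 E0.2245
G1 X4.50 Y30.00 E1.7212
G1 X0.00 Y30.00 E1.9457
G1 X0.00 Y0.00 E3.4424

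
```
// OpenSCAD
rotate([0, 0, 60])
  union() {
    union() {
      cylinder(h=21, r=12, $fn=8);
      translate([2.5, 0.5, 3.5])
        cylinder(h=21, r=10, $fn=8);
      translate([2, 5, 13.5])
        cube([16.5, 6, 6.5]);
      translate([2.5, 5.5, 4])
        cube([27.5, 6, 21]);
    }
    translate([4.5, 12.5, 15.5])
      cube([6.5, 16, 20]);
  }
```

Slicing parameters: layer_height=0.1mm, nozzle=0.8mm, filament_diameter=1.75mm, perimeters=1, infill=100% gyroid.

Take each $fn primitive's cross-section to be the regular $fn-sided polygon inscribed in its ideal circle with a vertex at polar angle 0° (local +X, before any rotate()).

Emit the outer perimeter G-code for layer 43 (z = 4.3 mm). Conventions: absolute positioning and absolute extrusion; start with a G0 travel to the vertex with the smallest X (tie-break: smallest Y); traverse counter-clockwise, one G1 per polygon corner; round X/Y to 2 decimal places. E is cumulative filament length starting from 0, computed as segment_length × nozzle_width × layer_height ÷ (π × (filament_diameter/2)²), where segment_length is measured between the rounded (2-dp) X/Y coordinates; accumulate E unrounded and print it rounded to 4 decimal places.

G0 X-11.59 Y-3.11 Z4.30
G1 X-6.00 Y-10.39 E0.3053
G1 X3.11 Y-11.59 E0.6109
G1 X10.39 Y-6.00 E0.9162
G1 X11.59 Y3.11 E1.2218
G1 X10.43 Y4.62 E1.2851
G1 X10.48 Y5.00 E1.2979
G1 X5.82 Y11.08 E1.5527
G1 X0.45 Y11.78 E1.7328
G1 X10.24 Y28.73 E2.3838
G1 X5.04 Y31.73 E2.5835
G1 X-8.71 Y7.92 E3.4980
G1 X-8.25 Y7.65 E3.5157
G1 X-10.39 Y6.00 E3.6056
G1 X-11.59 Y-3.11 E3.9112

At z = 4.3 mm: the cylinder: section is a regular 8-gon, circumradius r=12; the cylinder at (2.5, 0.5): section is a regular 8-gon, circumradius r=10; the cube at (2, 5) does not reach this height (z outside [13.5, 20]); the cube at (2.5, 5.5) is present — its section is the full 27.5×6 rectangle; Combining (union): the regions partially overlap (shared area 304.24 mm²), so overlapping operands fuse into one piece — 1 connected region; the cube at (4.5, 12.5) is absent (z outside [15.5, 35.5]); Merging all regions: only that combined region is present, so the union is just that shape — 1 connected region; (rotated 60° about Z; rotation is an isometry so areas/perimeters/island counts are preserved). The outline is a single polygon with 14 vertices. Extrusion per mm of travel: 0.8 × 0.1 / (π × 0.875²) = 0.033260. Accumulating E over each segment gives final E = 3.9112.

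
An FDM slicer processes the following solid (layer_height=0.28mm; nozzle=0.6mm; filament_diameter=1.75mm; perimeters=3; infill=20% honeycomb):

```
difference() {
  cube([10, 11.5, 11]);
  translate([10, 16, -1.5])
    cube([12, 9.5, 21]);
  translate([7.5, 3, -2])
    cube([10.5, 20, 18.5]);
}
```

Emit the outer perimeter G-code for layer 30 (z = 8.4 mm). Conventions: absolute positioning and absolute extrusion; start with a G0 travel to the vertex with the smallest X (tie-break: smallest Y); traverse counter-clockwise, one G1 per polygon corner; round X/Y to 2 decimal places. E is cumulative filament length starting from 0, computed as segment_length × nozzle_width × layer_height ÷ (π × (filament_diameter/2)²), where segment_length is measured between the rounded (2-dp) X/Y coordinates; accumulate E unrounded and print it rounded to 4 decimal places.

At z = 8.4 mm: the cube is present — its section is the full 10×11.5 rectangle; the cube at (10, 16) is present — its section is the full 12×9.5 rectangle; the 10.5×20 cube at (7.5, 3) contributes its full rectangle; Subtracting the remaining from the first: starting from the 10×11.5 cube, the 12×9.5 cube at (10, 16) misses the remaining region (no effect); the 10.5×20 cube at (7.5, 3) partially overlaps it — only the 21.25 mm² overlap (of its 210.00 mm²) is removed, clipping the outline — 1 connected region. The outline is a single polygon with 6 vertices. Extrusion per mm of travel: 0.6 × 0.28 / (π × 0.875²) = 0.069846. Accumulating E over each segment gives final E = 3.0034.

G0 X0.00 Y0.00 Z8.40
G1 X10.00 Y0.00 E0.6985
G1 X10.00 Y3.00 E0.9080
G1 X7.50 Y3.00 E1.0826
G1 X7.50 Y11.50 E1.6763
G1 X0.00 Y11.50 E2.2002
G1 X0.00 Y0.00 E3.0034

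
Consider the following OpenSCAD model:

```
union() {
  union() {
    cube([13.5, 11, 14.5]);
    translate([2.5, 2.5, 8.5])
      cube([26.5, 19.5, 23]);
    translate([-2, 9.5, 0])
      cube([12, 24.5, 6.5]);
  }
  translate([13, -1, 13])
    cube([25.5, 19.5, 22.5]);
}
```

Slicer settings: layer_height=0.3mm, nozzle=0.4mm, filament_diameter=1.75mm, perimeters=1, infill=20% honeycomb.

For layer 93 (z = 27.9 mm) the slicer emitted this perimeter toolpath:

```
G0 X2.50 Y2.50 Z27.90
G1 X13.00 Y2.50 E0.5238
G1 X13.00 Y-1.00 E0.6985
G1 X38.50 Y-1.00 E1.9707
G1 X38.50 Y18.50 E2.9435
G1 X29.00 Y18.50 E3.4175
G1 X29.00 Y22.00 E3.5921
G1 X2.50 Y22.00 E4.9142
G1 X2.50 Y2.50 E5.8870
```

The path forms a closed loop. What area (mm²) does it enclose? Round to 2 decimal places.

758.00 mm²

Apply the shoelace formula to the sequence of (X, Y) vertices; enclosed area = 758.00 mm².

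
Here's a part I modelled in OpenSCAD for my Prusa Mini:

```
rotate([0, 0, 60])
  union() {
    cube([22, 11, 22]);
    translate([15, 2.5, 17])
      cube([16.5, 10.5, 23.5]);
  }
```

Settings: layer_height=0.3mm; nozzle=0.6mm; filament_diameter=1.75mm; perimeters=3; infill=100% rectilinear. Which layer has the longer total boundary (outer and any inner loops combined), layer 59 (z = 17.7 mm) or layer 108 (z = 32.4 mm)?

Layer 59 (z = 17.7): the 22×11 cube contributes its full rectangle (perimeter 66.00 mm); the cube at (15, 2.5) (footprint 16.5×10.5) is included at this height (perimeter 54.00 mm); Taking the union: the regions partially overlap (shared area 59.50 mm²), so the edge portions inside another operand are dropped and the merged outline is re-measured after clipping — boundary = 89.00 mm; (whole slice rotated 60° about Z — lengths, areas and connectivity unchanged). So its perimeter = 89.00 mm. Layer 108 (z = 32.4): the cube is absent (z outside [0, 22]); the 16.5×10.5 cube at (15, 2.5) contributes its full rectangle (perimeter 54.00 mm); Taking the union: only the 16.5×10.5 cube at (15, 2.5) is present, so the union is just that shape — boundary = 54.00 mm; (whole slice rotated 60° about Z — lengths, areas and connectivity unchanged). So its perimeter = 54.00 mm. Layer 59 is larger (89.00 vs 54.00 mm).

layer 59 (z = 17.7 mm)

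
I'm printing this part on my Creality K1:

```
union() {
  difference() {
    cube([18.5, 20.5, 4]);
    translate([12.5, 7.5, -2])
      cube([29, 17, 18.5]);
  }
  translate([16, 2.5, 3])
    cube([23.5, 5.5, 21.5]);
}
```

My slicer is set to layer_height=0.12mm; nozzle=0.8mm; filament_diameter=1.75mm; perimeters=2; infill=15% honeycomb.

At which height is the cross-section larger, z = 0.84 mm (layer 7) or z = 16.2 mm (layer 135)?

Layer 7 (z = 0.84): the cube (footprint 18.5×20.5) is included at this height (area 379.25 mm²); the 29×17 cube at (12.5, 7.5) contributes its full rectangle (area 493.00 mm²); Taking the first minus the rest: starting from the 18.5×20.5 cube (379.25 mm²), the 29×17 cube at (12.5, 7.5) partially overlaps it — only the 78.00 mm² overlap (of its 493.00 mm²) is removed, clipping the outline — area = 301.25 mm²; the cube at (16, 2.5) does not reach this height (z outside [3, 24.5]); Taking the union: only the result so far is present, so the union is just that shape — area = 301.25 mm². So its area = 301.25 mm². Layer 135 (z = 16.2): the cube is absent (z outside [0, 4]); the 29×17 cube at (12.5, 7.5) contributes its full rectangle (area 493.00 mm²); After the difference (first − rest): the first operand is absent here, so nothing remains; the cube at (16, 2.5) (footprint 23.5×5.5) is included at this height (area 129.25 mm²); Merging all regions: only the 23.5×5.5 cube at (16, 2.5) is present, so the union is just that shape — area = 129.25 mm². So its area = 129.25 mm². Layer 7 is larger (301.25 vs 129.25 mm²).

layer 7 (z = 0.84 mm)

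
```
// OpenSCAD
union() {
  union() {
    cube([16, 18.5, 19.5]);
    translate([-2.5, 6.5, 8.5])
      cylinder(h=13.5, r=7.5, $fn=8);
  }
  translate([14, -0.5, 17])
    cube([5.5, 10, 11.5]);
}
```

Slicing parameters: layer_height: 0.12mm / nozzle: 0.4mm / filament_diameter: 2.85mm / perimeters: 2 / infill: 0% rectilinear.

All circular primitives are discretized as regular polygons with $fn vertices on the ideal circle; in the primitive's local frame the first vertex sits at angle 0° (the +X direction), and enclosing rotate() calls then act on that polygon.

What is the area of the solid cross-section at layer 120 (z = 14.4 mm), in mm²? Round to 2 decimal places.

At z = 14.4 mm: the cube (footprint 16×18.5) is included at this height (area 296.00 mm²); the cylinder at (-2.5, 6.5): section is a regular 8-gon, circumradius r=7.5 (area = (8/2)·7.500²·sin(360°/8) = 159.10 mm²); Combining (union): the regions partially overlap — summed areas 455.10 mm² minus the doubly-counted overlap 44.64 mm² gives 410.46 mm² — area = 410.46 mm²; the cube at (14, -0.5) is absent (z outside [17, 28.5]); Taking the union: only that combined region is present, so the union is just that shape — area = 410.46 mm². Overall, the cross-section is a single solid region. Net area = 410.46 mm².

410.46 mm²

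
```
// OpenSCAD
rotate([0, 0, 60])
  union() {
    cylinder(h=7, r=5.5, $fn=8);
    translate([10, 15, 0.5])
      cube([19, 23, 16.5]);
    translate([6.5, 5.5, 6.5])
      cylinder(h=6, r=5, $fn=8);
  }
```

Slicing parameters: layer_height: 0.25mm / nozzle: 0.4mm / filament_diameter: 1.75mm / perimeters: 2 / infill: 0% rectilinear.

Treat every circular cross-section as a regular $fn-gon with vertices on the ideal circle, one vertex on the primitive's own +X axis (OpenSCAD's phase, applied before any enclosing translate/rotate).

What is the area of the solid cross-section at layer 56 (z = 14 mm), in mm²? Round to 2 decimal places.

At z = 14 mm: the cylinder is absent (z outside [0, 7]); the 19×23 cube at (10, 15) contributes its full rectangle (area 437.00 mm²); the cylinder at (6.5, 5.5) does not reach this height (z outside [6.5, 12.5]); Taking the union: only the 19×23 cube at (10, 15) is present, so the union is just that shape — area = 437.00 mm²; (whole slice rotated 60° about Z — lengths, areas and connectivity unchanged). Overall, the cross-section is a single solid region. Net area = 437.00 mm².

437.00 mm²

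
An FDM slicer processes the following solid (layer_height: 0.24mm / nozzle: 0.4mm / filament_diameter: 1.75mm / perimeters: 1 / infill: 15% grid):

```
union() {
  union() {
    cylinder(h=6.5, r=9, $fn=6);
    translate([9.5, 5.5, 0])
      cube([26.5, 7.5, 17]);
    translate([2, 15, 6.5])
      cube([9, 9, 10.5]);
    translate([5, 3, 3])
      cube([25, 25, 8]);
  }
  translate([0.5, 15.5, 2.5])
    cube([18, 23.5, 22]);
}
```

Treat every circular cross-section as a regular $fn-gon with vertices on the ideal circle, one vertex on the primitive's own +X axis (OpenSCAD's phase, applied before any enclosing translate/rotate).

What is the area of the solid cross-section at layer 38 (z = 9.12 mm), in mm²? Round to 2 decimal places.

925.75 mm²

At z = 9.12 mm: the cylinder does not reach this height (z outside [0, 6.5]); the cube at (9.5, 5.5) is present — its section is the full 26.5×7.5 rectangle (area 198.75 mm²); the cube at (2, 15) is present — its section is the full 9×9 rectangle (area 81.00 mm²); the 25×25 cube at (5, 3) contributes its full rectangle (area 625.00 mm²); Merging all regions: the regions partially overlap — summed areas 904.75 mm² minus the doubly-counted overlap 207.75 mm² gives 697.00 mm² — area = 697.00 mm²; the cube at (0.5, 15.5) is present — its section is the full 18×23.5 rectangle (area 423.00 mm²); Combining (union): the regions partially overlap — summed areas 1120.00 mm² minus the doubly-counted overlap 194.25 mm² gives 925.75 mm² — area = 925.75 mm². Overall, the cross-section is a single solid region. Net area = 925.75 mm².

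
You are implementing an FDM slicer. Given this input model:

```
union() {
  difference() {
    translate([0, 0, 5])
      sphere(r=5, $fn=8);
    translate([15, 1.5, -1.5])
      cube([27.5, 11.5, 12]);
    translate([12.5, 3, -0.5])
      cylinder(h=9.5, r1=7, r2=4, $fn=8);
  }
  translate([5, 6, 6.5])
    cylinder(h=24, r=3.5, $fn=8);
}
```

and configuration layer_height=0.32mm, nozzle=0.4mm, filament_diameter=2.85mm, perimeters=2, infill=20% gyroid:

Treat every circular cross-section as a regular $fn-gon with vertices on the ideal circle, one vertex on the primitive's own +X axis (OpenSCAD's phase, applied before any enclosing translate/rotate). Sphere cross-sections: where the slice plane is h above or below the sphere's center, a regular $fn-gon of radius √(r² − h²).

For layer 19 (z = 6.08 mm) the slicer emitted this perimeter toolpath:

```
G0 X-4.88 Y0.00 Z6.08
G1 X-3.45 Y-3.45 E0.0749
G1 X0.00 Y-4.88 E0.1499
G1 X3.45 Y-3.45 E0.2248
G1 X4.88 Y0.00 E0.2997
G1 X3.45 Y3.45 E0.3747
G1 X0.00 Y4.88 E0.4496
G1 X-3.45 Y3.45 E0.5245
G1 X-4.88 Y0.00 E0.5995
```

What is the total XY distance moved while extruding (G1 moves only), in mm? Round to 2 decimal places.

29.88 mm

Sum the Euclidean lengths of each G1 segment: total = 29.88 mm.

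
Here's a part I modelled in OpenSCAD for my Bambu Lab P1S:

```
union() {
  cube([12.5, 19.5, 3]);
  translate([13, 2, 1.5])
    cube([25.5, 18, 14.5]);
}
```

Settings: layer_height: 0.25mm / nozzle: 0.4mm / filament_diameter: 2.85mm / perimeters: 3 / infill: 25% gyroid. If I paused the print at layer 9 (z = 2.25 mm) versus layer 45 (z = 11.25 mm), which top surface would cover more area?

Layer 9 (z = 2.25): the 12.5×19.5 cube contributes its full rectangle (area 243.75 mm²); the cube at (13, 2) (footprint 25.5×18) is included at this height (area 459.00 mm²); Taking the union: the 2 present regions are separate (no shared area or edge), so areas and boundary lengths simply add and each stays a separate island — area = 702.75 mm². So its area = 702.75 mm². Layer 45 (z = 11.25): the cube does not reach this height (z outside [0, 3]); the cube at (13, 2) is present — its section is the full 25.5×18 rectangle (area 459.00 mm²); Taking the union: only the 25.5×18 cube at (13, 2) is present, so the union is just that shape — area = 459.00 mm². So its area = 459.00 mm². Layer 9 is larger (702.75 vs 459.00 mm²).

layer 9 (z = 2.25 mm)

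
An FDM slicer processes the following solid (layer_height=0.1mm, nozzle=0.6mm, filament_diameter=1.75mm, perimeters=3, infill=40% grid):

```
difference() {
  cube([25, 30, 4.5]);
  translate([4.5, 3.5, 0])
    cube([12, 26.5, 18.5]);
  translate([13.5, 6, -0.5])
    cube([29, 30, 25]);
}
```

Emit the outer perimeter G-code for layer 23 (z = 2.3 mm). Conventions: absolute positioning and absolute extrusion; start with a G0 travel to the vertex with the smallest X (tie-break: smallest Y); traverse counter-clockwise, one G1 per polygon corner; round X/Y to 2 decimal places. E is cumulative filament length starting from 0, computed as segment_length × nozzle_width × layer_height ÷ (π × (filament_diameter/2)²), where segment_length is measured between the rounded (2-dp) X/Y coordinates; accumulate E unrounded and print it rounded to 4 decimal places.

At z = 2.3 mm: the 25×30 cube contributes its full rectangle; the cube at (4.5, 3.5) (footprint 12×26.5) is included at this height; the cube at (13.5, 6) is present — its section is the full 29×30 rectangle; Subtracting the remaining from the first: starting from the 25×30 cube, the 12×26.5 cube at (4.5, 3.5) lies inside it touching the edge (removes its full 318.00 mm²); the 29×30 cube at (13.5, 6) partially overlaps it — only the 204.00 mm² overlap (of its 870.00 mm²) is removed, clipping the outline — 1 connected region. The outline is a single polygon with 8 vertices. Extrusion per mm of travel: 0.6 × 0.1 / (π × 0.875²) = 0.024945. Accumulating E over each segment gives final E = 2.8687.

G0 X0.00 Y0.00 Z2.30
G1 X25.00 Y0.00 E0.6236
G1 X25.00 Y6.00 E0.7733
G1 X16.50 Y6.00 E0.9853
G1 X16.50 Y3.50 E1.0477
G1 X4.50 Y3.50 E1.3470
G1 X4.50 Y30.00 E2.0081
G1 X0.00 Y30.00 E2.1203
G1 X0.00 Y0.00 E2.8687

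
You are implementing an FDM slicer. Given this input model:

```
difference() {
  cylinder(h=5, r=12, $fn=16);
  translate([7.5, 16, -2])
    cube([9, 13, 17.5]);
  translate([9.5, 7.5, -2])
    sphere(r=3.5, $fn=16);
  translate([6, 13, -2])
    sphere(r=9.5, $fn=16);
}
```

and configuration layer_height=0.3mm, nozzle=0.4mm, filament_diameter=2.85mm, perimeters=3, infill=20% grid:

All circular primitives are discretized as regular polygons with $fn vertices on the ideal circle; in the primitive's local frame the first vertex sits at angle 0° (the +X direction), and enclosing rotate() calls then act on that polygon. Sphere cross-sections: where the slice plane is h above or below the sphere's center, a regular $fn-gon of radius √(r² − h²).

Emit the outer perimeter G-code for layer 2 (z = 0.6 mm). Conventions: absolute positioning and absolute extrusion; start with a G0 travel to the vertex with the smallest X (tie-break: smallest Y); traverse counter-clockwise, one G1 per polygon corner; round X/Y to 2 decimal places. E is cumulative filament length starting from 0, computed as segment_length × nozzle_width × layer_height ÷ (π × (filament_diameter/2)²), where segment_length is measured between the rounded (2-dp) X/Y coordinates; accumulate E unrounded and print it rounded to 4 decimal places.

At z = 0.6 mm: the r=12 cylinder contributes a regular 16-gon of circumradius 12; the cube at (7.5, 16) (footprint 9×13) is included at this height; the sphere at (9.5, 7.5): section is a regular 16-gon, circumradius = √(r²−h²) = √(3.5²−2.6²) = 2.343; the sphere at (6, 13): section is a regular 16-gon, circumradius = √(r²−h²) = √(9.5²−2.6²) = 9.137; After the difference (first − rest): starting from the r=12 cylinder, the 9×13 cube at (7.5, 16) misses the remaining region (no effect); the r=3.5 sphere at (9.5, 7.5) partially overlaps it — only the 6.88 mm² overlap (of its 16.81 mm²) is removed, clipping the outline; the r=9.5 sphere at (6, 13) partially overlaps it — only the 60.71 mm² overlap (of its 255.60 mm²) is removed, clipping the outline — 1 connected region. The outline is a single polygon with 20 vertices. Extrusion per mm of travel: 0.4 × 0.3 / (π × 1.425²) = 0.018811. Accumulating E over each segment gives final E = 1.4376.

G0 X-12.00 Y0.00 Z0.60
G1 X-11.09 Y-4.59 E0.0880
G1 X-8.49 Y-8.49 E0.1762
G1 X-4.59 Y-11.09 E0.2644
G1 X0.00 Y-12.00 E0.3524
G1 X4.59 Y-11.09 E0.4404
G1 X8.49 Y-8.49 E0.5286
G1 X11.09 Y-4.59 E0.6167
G1 X12.00 Y0.00 E0.7048
G1 X11.09 Y4.59 E0.7928
G1 X10.61 Y5.30 E0.8089
G1 X9.50 Y4.56 E0.8340
G1 X6.00 Y3.86 E0.9011
G1 X2.50 Y4.56 E0.9683
G1 X-0.46 Y6.54 E1.0353
G1 X-2.44 Y9.50 E1.1023
G1 X-2.83 Y11.44 E1.1395
G1 X-4.59 Y11.09 E1.1732
G1 X-8.49 Y8.49 E1.2614
G1 X-11.09 Y4.59 E1.3496
G1 X-12.00 Y0.00 E1.4376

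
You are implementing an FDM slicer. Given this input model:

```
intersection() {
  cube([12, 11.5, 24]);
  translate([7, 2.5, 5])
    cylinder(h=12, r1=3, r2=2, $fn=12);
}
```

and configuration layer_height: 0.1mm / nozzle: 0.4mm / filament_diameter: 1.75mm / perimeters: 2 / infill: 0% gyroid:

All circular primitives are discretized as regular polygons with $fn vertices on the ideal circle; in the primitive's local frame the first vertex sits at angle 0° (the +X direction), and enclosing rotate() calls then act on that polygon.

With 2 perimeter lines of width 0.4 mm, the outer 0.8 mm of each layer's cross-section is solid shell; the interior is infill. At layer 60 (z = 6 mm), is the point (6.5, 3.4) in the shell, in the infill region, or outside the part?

infill

At z = 6 mm: the cube (footprint 12×11.5) is included at this height; the cone at (7, 2.5): at t=0.083 of its height the radius interpolates to r₁+(r₂−r₁)t = 2.917, giving a regular 12-gon of that circumradius; Taking the intersection: the cone at (7, 2.5) partially overlaps the 12×11.5 cube; clipping to the common part keeps 24.87 mm² — 1 connected region. Overall, the cross-section is a single solid region. The nearest boundary edge runs (5.54, 5.03)→(7.00, 5.42); distance from the point to it = 1.82 mm. The point is inside the cross-section and 1.82 mm from the nearest boundary — more than the 0.8 mm shell width (2 × 0.4), so it's in the infill interior.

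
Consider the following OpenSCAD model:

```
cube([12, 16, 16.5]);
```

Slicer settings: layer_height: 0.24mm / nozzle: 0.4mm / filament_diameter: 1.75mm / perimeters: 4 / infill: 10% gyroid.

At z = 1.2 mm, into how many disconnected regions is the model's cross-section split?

At z = 1.2 mm: the cube is present — its section is the full 12×16 rectangle. The result has 1 disconnected region.

1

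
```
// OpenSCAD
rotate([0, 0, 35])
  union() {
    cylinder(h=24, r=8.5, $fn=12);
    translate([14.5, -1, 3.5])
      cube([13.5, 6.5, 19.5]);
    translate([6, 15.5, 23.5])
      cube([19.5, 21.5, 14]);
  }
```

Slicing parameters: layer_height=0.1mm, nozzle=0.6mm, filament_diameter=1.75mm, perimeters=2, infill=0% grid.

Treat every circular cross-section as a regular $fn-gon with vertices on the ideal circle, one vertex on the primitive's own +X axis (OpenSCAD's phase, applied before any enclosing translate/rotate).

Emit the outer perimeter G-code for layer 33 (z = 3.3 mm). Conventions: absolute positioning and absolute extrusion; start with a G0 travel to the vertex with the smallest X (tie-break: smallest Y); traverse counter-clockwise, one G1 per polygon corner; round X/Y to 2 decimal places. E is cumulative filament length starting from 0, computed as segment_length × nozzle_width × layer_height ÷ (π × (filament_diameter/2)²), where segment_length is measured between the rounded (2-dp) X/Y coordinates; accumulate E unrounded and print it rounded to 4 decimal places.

G0 X-8.47 Y-0.74 Z3.30
G1 X-6.96 Y-4.88 E0.1099
G1 X-3.59 Y-7.70 E0.2195
G1 X0.74 Y-8.47 E0.3292
G1 X4.88 Y-6.96 E0.4392
G1 X7.70 Y-3.59 E0.5488
G1 X8.47 Y0.74 E0.6585
G1 X6.96 Y4.88 E0.7684
G1 X3.59 Y7.70 E0.8780
G1 X-0.74 Y8.47 E0.9877
G1 X-4.88 Y6.96 E1.0977
G1 X-7.70 Y3.59 E1.2073
G1 X-8.47 Y-0.74 E1.3170

At z = 3.3 mm: the cylinder: section is a regular 12-gon, circumradius r=8.5; the cube at (14.5, -1) does not reach this height (z outside [3.5, 23]); the cube at (6, 15.5) is not intersected at this z (z outside [23.5, 37.5]); Merging all regions: only the r=8.5 cylinder is present, so the union is just that shape — 1 connected region; (rotated 35° about Z; rotation is an isometry so areas/perimeters/island counts are preserved). The outline is a single polygon with 12 vertices. Extrusion per mm of travel: 0.6 × 0.1 / (π × 0.875²) = 0.024945. Accumulating E over each segment gives final E = 1.3170.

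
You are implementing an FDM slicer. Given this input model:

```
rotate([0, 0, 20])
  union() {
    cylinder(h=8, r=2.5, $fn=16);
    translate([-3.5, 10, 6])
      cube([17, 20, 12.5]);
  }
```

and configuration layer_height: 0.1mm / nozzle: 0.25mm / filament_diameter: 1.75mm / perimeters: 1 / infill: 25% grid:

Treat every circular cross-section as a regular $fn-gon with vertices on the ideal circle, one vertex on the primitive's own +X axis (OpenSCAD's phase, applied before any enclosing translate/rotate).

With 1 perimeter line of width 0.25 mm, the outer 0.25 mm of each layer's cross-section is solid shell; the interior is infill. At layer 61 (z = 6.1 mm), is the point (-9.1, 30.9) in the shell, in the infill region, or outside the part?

outside

At z = 6.1 mm: the cylinder: section is a regular 16-gon, circumradius r=2.5; the cube at (-3.5, 10) (footprint 17×20) is included at this height; Merging all regions: the 2 present regions are separate (no shared area or edge), so areas and boundary lengths simply add and each stays a separate island — 2 connected regions; (whole slice rotated 20° about Z — lengths, areas and connectivity unchanged). Overall, the cross-section has 2 separate islands. Undo the 20° rotation: the query point maps to (2.017, 32.149) in the un-rotated model frame. The nearest boundary edge runs (-3.50, 30.00)→(13.50, 30.00); distance from the point to it = 2.15 mm. The point is not inside any of the regions above, so it lies outside the cross-section (2.15 mm from the nearest boundary).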